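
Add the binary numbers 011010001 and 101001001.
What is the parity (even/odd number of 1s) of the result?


011010001 = 209
101001001 = 329
Sum = 538 = 1000011010
1s count = 4

even parity (4 ones in 1000011010)


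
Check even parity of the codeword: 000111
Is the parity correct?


Number of 1s: 3

No, parity error (3 ones)


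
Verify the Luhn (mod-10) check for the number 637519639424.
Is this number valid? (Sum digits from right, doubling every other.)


Luhn sum = 54
54 mod 10 = 4

Invalid (Luhn sum mod 10 = 4)


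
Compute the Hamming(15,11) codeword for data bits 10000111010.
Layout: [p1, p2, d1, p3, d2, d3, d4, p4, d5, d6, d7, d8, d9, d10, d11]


Parity bits: p1=0, p2=0, p3=0, p4=0

001000000111010


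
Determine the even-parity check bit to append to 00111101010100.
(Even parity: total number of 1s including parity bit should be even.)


Number of 1s in data: 7
Parity bit: 1

1


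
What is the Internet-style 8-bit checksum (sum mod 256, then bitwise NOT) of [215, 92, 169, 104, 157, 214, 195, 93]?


Sum = 1239 mod 256 = 215
Complement = 40

40


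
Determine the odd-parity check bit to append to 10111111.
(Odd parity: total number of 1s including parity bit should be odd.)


Number of 1s in data: 7
Parity bit: 0

0


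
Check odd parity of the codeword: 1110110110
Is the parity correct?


Number of 1s: 7

Yes, parity is correct (7 ones)


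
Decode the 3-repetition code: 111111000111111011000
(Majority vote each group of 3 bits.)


Groups: 111, 111, 000, 111, 111, 011, 000
Majority votes: 1101110

1101110


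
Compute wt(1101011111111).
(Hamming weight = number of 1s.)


Counting 1s in 1101011111111

11


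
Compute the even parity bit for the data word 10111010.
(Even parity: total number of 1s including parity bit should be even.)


Number of 1s in data: 5
Parity bit: 1

1


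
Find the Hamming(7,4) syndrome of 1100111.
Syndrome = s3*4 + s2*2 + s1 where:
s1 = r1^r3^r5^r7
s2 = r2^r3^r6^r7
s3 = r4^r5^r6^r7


s1=1, s2=1, s3=1

Syndrome = 7 (error at position 7)


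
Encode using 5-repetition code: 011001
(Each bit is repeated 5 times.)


Each bit -> 5 copies

000001111111111000000000011111


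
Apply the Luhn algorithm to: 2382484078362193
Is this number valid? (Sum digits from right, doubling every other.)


Luhn sum = 82
82 mod 10 = 2

Invalid (Luhn sum mod 10 = 2)


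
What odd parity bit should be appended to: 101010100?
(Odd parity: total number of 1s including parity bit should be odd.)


Number of 1s in data: 4
Parity bit: 1

1


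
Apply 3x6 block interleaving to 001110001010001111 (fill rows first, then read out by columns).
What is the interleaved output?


Matrix:
  001110
  001010
  001111
Read columns: 000000111101111001

000000111101111001


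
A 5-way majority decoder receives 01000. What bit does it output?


Ones: 1 out of 5
Threshold: 3

0 (1/5 voted 1)


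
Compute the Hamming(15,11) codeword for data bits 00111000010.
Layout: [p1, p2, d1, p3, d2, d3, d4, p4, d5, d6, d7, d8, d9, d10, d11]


Parity bits: p1=0, p2=1, p3=1, p4=0

010101101000010


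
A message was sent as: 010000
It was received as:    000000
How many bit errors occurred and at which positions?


XOR: 010000

1 error(s) at position(s): 1


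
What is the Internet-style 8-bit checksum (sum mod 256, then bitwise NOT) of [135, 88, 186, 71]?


Sum = 480 mod 256 = 224
Complement = 31

31


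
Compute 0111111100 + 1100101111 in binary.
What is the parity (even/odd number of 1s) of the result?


0111111100 = 508
1100101111 = 815
Sum = 1323 = 10100101011
1s count = 6

even parity (6 ones in 10100101011)


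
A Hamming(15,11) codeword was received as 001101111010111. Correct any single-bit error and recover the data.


Syndrome = 0: no error detected

Data: 10111010111 (no errors)


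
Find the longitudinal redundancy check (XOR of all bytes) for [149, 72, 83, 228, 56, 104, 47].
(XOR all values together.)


XOR chain: 149 ^ 72 ^ 83 ^ 228 ^ 56 ^ 104 ^ 47 = 21

21


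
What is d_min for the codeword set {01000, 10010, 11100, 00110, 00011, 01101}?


Comparing all pairs, minimum distance: 2
Can detect 1 errors, correct 0 errors

2


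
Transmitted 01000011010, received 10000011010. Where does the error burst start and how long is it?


XOR: 11000000000

Burst at position 0, length 2


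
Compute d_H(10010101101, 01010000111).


XOR: 11000101010
Count of 1s: 5

5


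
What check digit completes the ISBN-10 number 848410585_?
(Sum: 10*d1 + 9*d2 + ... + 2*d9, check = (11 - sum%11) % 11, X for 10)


Weighted sum: 268
268 mod 11 = 4

Check digit: 7


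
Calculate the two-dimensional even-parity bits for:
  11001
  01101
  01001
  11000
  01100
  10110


Row parities: 110001
Column parities: 11111

Row P: 110001, Col P: 11111, Corner: 1


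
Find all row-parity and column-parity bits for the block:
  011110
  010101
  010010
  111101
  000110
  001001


Row parities: 010100
Column parities: 101011

Row P: 010100, Col P: 101011, Corner: 0


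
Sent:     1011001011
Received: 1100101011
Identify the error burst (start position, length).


XOR: 0111100000

Burst at position 1, length 4


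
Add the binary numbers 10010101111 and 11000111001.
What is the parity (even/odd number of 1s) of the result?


10010101111 = 1199
11000111001 = 1593
Sum = 2792 = 101011101000
1s count = 6

even parity (6 ones in 101011101000)


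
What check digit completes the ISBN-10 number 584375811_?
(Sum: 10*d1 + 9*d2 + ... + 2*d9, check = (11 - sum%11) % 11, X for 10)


Weighted sum: 279
279 mod 11 = 4

Check digit: 7


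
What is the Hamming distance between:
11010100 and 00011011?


XOR: 11001111
Count of 1s: 6

6


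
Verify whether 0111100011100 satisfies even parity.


Number of 1s: 7

No, parity error (7 ones)


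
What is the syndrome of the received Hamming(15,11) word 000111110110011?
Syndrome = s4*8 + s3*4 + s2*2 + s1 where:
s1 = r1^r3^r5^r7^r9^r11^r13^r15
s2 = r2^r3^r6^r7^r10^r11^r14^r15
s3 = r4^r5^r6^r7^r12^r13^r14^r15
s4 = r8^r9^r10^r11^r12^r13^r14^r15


s1=0, s2=0, s3=0, s4=1

Syndrome = 8 (error at position 8)


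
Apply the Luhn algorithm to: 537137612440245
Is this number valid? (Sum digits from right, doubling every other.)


Luhn sum = 65
65 mod 10 = 5

Invalid (Luhn sum mod 10 = 5)


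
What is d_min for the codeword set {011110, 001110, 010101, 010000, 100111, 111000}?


Comparing all pairs, minimum distance: 1
Can detect 0 errors, correct 0 errors

1


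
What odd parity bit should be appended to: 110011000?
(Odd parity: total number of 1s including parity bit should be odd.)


Number of 1s in data: 4
Parity bit: 1

1


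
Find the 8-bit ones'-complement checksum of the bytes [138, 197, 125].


Sum = 460 mod 256 = 204
Complement = 51

51


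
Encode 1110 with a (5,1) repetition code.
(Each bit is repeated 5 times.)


Each bit -> 5 copies

11111111111111100000


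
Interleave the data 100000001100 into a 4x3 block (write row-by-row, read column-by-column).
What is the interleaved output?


Matrix:
  100
  000
  001
  100
Read columns: 100100000010

100100000010


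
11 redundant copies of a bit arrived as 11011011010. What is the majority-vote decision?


Ones: 7 out of 11
Threshold: 6

1 (7/11 voted 1)


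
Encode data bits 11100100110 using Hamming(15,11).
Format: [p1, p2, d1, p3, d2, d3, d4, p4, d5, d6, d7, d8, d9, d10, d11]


Parity bits: p1=1, p2=0, p3=0, p4=1

101011010100110


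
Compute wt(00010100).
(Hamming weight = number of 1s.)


Counting 1s in 00010100

2


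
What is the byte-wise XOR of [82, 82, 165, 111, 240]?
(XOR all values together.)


XOR chain: 82 ^ 82 ^ 165 ^ 111 ^ 240 = 58

58


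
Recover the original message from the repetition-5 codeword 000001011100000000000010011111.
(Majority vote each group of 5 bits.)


Groups: 00000, 10111, 00000, 00000, 00100, 11111
Majority votes: 010001

010001


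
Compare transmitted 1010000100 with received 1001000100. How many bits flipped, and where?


XOR: 0011000000

2 error(s) at position(s): 2, 3


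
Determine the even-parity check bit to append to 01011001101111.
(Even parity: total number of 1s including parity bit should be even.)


Number of 1s in data: 9
Parity bit: 1

1


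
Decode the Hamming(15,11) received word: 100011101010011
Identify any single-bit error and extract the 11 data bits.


Syndrome = 6: error at position 6

Data: 01011010011 (corrected bit 6)


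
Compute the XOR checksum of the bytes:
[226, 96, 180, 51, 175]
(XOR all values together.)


XOR chain: 226 ^ 96 ^ 180 ^ 51 ^ 175 = 170

170


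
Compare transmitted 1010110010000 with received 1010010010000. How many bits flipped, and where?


XOR: 0000100000000

1 error(s) at position(s): 4


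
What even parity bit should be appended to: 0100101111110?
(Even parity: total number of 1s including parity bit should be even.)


Number of 1s in data: 8
Parity bit: 0

0


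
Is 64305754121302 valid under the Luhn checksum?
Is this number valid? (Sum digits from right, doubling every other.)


Luhn sum = 37
37 mod 10 = 7

Invalid (Luhn sum mod 10 = 7)


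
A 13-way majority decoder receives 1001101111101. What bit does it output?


Ones: 9 out of 13
Threshold: 7

1 (9/13 voted 1)


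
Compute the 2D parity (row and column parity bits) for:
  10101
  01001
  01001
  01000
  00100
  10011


Row parities: 100111
Column parities: 01010

Row P: 100111, Col P: 01010, Corner: 0


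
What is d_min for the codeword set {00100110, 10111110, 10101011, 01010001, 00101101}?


Comparing all pairs, minimum distance: 3
Can detect 2 errors, correct 1 errors

3


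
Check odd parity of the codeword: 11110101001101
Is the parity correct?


Number of 1s: 9

Yes, parity is correct (9 ones)


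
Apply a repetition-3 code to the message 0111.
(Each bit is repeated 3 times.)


Each bit -> 3 copies

000111111111


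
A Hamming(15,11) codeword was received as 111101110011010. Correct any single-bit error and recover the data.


Syndrome = 4: error at position 4

Data: 10110011010 (corrected bit 4)


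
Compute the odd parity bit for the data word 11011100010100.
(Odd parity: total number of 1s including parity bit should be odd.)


Number of 1s in data: 7
Parity bit: 0

0


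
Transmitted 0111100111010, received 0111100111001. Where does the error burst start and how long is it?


XOR: 0000000000011

Burst at position 11, length 2


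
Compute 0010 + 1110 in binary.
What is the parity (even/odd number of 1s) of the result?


0010 = 2
1110 = 14
Sum = 16 = 10000
1s count = 1

odd parity (1 ones in 10000)


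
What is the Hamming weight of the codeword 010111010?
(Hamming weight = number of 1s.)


Counting 1s in 010111010

5


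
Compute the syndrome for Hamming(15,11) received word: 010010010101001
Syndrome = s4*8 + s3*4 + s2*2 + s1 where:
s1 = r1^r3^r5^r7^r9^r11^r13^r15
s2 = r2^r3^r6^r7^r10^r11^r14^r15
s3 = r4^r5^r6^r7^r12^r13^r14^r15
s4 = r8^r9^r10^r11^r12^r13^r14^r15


s1=0, s2=1, s3=1, s4=0

Syndrome = 6 (error at position 6)


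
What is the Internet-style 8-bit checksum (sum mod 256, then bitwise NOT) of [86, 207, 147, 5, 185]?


Sum = 630 mod 256 = 118
Complement = 137

137


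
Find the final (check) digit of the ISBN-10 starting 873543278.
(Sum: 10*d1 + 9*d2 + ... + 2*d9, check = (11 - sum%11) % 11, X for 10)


Weighted sum: 286
286 mod 11 = 0

Check digit: 0


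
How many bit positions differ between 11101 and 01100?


XOR: 10001
Count of 1s: 2

2


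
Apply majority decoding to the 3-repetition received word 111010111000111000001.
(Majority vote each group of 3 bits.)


Groups: 111, 010, 111, 000, 111, 000, 001
Majority votes: 1010100

1010100


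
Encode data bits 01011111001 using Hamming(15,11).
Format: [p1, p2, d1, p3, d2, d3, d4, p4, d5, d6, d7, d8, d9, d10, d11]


Parity bits: p1=1, p2=0, p3=0, p4=1

100010111111001


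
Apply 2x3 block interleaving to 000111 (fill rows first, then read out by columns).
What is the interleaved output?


Matrix:
  000
  111
Read columns: 010101

010101


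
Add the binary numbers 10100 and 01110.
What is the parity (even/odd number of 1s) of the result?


10100 = 20
01110 = 14
Sum = 34 = 100010
1s count = 2

even parity (2 ones in 100010)


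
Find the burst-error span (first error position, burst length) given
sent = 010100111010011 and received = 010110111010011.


XOR: 000010000000000

Burst at position 4, length 1


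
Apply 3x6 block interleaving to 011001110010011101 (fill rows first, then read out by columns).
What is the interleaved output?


Matrix:
  011001
  110010
  011101
Read columns: 010111101001010101

010111101001010101


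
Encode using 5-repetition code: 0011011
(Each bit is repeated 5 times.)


Each bit -> 5 copies

00000000001111111111000001111111111


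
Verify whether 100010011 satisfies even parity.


Number of 1s: 4

Yes, parity is correct (4 ones)


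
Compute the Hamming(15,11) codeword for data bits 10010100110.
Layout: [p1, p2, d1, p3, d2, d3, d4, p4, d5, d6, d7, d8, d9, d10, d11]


Parity bits: p1=1, p2=0, p3=1, p4=1

101100110100110


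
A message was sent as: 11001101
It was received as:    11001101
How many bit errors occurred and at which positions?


XOR: 00000000

0 errors (received matches sent)


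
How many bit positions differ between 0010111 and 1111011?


XOR: 1101100
Count of 1s: 4

4


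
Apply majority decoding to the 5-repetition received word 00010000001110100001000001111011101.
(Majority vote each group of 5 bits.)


Groups: 00010, 00000, 11101, 00001, 00000, 11110, 11101
Majority votes: 0010011

0010011


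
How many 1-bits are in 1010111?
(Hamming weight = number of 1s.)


Counting 1s in 1010111

5


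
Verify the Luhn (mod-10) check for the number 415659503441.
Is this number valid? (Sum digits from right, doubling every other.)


Luhn sum = 46
46 mod 10 = 6

Invalid (Luhn sum mod 10 = 6)


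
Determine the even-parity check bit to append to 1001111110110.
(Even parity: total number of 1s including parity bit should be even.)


Number of 1s in data: 9
Parity bit: 1

1


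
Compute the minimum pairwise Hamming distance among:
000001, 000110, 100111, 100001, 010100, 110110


Comparing all pairs, minimum distance: 1
Can detect 0 errors, correct 0 errors

1


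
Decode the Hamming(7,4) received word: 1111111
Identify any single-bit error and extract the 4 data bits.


Syndrome = 0: no error detected

Data: 1111 (no errors)


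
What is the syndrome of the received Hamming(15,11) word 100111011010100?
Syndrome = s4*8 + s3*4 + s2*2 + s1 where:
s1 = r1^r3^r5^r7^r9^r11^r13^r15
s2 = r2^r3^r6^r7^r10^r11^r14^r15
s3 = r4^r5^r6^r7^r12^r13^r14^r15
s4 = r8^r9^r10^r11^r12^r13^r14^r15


s1=1, s2=0, s3=0, s4=0

Syndrome = 1 (error at position 1)


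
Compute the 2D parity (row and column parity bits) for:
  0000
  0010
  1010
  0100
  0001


Row parities: 01011
Column parities: 1101

Row P: 01011, Col P: 1101, Corner: 1


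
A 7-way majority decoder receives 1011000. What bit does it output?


Ones: 3 out of 7
Threshold: 4

0 (3/7 voted 1)


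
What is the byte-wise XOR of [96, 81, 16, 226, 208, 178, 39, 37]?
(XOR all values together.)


XOR chain: 96 ^ 81 ^ 16 ^ 226 ^ 208 ^ 178 ^ 39 ^ 37 = 163

163


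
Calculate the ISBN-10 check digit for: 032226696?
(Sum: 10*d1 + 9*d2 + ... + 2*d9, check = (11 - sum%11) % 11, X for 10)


Weighted sum: 162
162 mod 11 = 8

Check digit: 3


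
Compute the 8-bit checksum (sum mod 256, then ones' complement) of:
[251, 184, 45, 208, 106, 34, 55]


Sum = 883 mod 256 = 115
Complement = 140

140


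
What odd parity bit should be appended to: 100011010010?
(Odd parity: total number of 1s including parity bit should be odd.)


Number of 1s in data: 5
Parity bit: 0

0


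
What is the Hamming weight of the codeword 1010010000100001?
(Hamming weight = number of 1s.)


Counting 1s in 1010010000100001

5


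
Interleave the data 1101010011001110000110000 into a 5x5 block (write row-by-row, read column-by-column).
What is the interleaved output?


Matrix:
  11010
  10011
  00111
  00001
  10000
Read columns: 1100110000001001110001110

1100110000001001110001110


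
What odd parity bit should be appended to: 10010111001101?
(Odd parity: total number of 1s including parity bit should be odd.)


Number of 1s in data: 8
Parity bit: 1

1


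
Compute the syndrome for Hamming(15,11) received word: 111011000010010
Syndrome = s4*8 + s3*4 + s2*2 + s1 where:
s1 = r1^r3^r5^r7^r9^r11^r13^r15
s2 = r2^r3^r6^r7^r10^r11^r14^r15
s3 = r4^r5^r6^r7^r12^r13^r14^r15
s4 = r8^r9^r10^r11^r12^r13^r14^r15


s1=0, s2=1, s3=1, s4=0

Syndrome = 6 (error at position 6)


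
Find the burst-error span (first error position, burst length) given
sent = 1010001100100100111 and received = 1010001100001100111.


XOR: 0000000000101000000

Burst at position 10, length 3


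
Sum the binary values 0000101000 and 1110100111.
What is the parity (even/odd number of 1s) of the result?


0000101000 = 40
1110100111 = 935
Sum = 975 = 1111001111
1s count = 8

even parity (8 ones in 1111001111)


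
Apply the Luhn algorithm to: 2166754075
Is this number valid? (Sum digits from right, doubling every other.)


Luhn sum = 42
42 mod 10 = 2

Invalid (Luhn sum mod 10 = 2)


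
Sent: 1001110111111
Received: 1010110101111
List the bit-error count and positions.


XOR: 0011000010000

3 error(s) at position(s): 2, 3, 8


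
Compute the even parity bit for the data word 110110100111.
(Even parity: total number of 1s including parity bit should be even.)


Number of 1s in data: 8
Parity bit: 0

0


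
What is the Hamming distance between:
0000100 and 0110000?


XOR: 0110100
Count of 1s: 3

3


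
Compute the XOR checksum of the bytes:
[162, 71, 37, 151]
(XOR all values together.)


XOR chain: 162 ^ 71 ^ 37 ^ 151 = 87

87


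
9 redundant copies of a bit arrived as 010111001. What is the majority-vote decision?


Ones: 5 out of 9
Threshold: 5

1 (5/9 voted 1)


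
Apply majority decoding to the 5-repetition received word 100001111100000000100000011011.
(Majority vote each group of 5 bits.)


Groups: 10000, 11111, 00000, 00010, 00000, 11011
Majority votes: 010001

010001


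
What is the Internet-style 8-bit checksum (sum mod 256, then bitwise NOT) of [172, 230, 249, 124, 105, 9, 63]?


Sum = 952 mod 256 = 184
Complement = 71

71


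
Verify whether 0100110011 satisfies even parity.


Number of 1s: 5

No, parity error (5 ones)


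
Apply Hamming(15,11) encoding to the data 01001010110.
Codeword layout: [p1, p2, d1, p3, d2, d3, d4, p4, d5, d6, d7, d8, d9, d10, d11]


Parity bits: p1=0, p2=0, p3=1, p4=0

000110001010110


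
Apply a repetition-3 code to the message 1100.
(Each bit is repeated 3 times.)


Each bit -> 3 copies

111111000000


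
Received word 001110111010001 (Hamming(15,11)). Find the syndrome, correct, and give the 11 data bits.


Syndrome = 0: no error detected

Data: 11011010001 (no errors)


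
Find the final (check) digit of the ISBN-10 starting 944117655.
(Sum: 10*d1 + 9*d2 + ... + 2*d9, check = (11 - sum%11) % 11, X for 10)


Weighted sum: 255
255 mod 11 = 2

Check digit: 9


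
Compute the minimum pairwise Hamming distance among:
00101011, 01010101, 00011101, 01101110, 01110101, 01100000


Comparing all pairs, minimum distance: 1
Can detect 0 errors, correct 0 errors

1


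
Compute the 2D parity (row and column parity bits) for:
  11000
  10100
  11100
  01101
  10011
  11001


Row parities: 001111
Column parities: 10111

Row P: 001111, Col P: 10111, Corner: 0


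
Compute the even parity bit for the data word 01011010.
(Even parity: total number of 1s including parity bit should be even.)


Number of 1s in data: 4
Parity bit: 0

0


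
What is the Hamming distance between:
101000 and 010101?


XOR: 111101
Count of 1s: 5

5


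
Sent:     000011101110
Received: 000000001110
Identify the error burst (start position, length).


XOR: 000011100000

Burst at position 4, length 3


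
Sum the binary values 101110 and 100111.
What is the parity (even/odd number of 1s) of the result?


101110 = 46
100111 = 39
Sum = 85 = 1010101
1s count = 4

even parity (4 ones in 1010101)


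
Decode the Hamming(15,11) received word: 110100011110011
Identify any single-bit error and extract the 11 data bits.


Syndrome = 6: error at position 6

Data: 00101110011 (corrected bit 6)


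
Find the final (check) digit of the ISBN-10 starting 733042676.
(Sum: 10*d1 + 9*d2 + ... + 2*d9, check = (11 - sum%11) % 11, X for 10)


Weighted sum: 212
212 mod 11 = 3

Check digit: 8


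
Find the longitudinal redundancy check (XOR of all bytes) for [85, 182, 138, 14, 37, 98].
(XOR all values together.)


XOR chain: 85 ^ 182 ^ 138 ^ 14 ^ 37 ^ 98 = 32

32


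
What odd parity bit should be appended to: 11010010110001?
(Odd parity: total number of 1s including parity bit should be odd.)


Number of 1s in data: 7
Parity bit: 0

0


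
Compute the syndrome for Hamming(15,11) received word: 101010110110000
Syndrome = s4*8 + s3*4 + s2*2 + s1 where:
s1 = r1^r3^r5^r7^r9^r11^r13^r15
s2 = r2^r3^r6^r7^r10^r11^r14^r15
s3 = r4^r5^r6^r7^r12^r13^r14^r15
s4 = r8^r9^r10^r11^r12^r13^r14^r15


s1=1, s2=0, s3=0, s4=1

Syndrome = 9 (error at position 9)


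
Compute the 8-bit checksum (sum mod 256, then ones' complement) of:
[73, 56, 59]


Sum = 188 mod 256 = 188
Complement = 67

67


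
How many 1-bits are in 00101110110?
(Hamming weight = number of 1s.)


Counting 1s in 00101110110

6


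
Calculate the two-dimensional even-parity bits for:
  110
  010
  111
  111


Row parities: 0111
Column parities: 100

Row P: 0111, Col P: 100, Corner: 1


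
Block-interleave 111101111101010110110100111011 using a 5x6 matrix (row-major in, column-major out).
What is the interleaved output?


Matrix:
  111101
  111101
  010110
  110100
  111011
Read columns: 110111111111001111100010111001

110111111111001111100010111001


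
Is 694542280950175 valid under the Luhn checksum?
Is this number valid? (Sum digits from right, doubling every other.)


Luhn sum = 62
62 mod 10 = 2

Invalid (Luhn sum mod 10 = 2)


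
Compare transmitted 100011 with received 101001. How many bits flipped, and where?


XOR: 001010

2 error(s) at position(s): 2, 4


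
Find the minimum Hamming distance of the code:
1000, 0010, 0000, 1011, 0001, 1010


Comparing all pairs, minimum distance: 1
Can detect 0 errors, correct 0 errors

1


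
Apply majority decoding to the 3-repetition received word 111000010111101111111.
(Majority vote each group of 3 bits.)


Groups: 111, 000, 010, 111, 101, 111, 111
Majority votes: 1001111

1001111


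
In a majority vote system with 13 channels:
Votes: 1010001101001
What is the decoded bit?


Ones: 6 out of 13
Threshold: 7

0 (6/13 voted 1)


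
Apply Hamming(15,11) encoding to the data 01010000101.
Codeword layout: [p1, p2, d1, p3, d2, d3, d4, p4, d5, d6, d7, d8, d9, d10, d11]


Parity bits: p1=0, p2=0, p3=0, p4=0

000010100000101


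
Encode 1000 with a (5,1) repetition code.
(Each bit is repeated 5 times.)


Each bit -> 5 copies

11111000000000000000


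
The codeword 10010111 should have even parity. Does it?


Number of 1s: 5

No, parity error (5 ones)


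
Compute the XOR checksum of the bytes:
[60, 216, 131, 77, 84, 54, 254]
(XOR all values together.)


XOR chain: 60 ^ 216 ^ 131 ^ 77 ^ 84 ^ 54 ^ 254 = 182

182


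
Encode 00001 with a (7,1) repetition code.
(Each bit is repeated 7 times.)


Each bit -> 7 copies

00000000000000000000000000001111111


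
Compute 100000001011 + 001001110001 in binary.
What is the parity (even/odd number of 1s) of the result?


100000001011 = 2059
001001110001 = 625
Sum = 2684 = 101001111100
1s count = 7

odd parity (7 ones in 101001111100)


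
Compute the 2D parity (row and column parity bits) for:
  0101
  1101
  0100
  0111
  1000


Row parities: 01111
Column parities: 0011

Row P: 01111, Col P: 0011, Corner: 0


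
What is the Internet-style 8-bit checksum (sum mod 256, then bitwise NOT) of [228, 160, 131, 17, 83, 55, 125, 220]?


Sum = 1019 mod 256 = 251
Complement = 4

4


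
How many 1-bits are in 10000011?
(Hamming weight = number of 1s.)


Counting 1s in 10000011

3


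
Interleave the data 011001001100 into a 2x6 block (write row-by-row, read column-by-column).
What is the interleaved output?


Matrix:
  011001
  001100
Read columns: 001011010010

001011010010


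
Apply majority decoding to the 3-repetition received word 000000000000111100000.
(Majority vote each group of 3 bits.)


Groups: 000, 000, 000, 000, 111, 100, 000
Majority votes: 0000100

0000100


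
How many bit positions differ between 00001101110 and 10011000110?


XOR: 10010101000
Count of 1s: 4

4


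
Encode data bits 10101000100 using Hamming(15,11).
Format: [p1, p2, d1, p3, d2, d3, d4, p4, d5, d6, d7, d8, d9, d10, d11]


Parity bits: p1=1, p2=0, p3=0, p4=0

101001001000100


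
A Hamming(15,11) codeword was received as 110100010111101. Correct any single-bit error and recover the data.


Syndrome = 0: no error detected

Data: 00000111101 (no errors)


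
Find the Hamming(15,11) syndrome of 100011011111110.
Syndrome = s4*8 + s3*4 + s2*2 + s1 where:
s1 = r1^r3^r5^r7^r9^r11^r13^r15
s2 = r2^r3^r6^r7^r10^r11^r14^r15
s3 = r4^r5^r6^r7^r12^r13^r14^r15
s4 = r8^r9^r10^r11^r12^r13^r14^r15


s1=1, s2=0, s3=1, s4=1

Syndrome = 13 (error at position 13)


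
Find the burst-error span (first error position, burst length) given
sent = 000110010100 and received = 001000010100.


XOR: 001110000000

Burst at position 2, length 3


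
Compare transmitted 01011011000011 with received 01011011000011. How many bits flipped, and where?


XOR: 00000000000000

0 errors (received matches sent)


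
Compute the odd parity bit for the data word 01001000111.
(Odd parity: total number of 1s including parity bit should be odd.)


Number of 1s in data: 5
Parity bit: 0

0


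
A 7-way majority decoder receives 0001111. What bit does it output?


Ones: 4 out of 7
Threshold: 4

1 (4/7 voted 1)


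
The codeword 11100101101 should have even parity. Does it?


Number of 1s: 7

No, parity error (7 ones)


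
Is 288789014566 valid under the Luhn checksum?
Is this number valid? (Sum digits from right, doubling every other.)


Luhn sum = 65
65 mod 10 = 5

Invalid (Luhn sum mod 10 = 5)


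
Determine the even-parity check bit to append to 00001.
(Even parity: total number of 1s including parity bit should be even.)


Number of 1s in data: 1
Parity bit: 1

1


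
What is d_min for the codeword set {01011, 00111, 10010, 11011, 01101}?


Comparing all pairs, minimum distance: 1
Can detect 0 errors, correct 0 errors

1


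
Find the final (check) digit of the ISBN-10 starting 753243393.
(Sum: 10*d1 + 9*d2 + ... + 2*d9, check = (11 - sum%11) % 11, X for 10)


Weighted sum: 237
237 mod 11 = 6

Check digit: 5


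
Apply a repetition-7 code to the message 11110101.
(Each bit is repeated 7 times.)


Each bit -> 7 copies

11111111111111111111111111110000000111111100000001111111


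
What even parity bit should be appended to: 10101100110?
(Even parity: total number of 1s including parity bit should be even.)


Number of 1s in data: 6
Parity bit: 0

0


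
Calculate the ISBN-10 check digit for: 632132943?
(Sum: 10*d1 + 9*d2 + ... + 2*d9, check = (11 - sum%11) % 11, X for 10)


Weighted sum: 192
192 mod 11 = 5

Check digit: 6


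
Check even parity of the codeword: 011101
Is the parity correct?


Number of 1s: 4

Yes, parity is correct (4 ones)


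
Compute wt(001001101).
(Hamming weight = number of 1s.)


Counting 1s in 001001101

4


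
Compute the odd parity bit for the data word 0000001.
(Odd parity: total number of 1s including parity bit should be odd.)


Number of 1s in data: 1
Parity bit: 0

0


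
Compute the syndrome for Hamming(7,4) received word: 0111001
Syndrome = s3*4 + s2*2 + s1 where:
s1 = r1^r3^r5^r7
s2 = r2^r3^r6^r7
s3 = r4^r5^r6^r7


s1=0, s2=1, s3=0

Syndrome = 2 (error at position 2)


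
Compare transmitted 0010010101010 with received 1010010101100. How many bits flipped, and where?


XOR: 1000000000110

3 error(s) at position(s): 0, 10, 11


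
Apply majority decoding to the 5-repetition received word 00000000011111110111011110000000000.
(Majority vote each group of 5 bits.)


Groups: 00000, 00001, 11111, 10111, 01111, 00000, 00000
Majority votes: 0011100

0011100


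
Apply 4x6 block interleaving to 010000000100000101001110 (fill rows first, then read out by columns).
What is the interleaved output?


Matrix:
  010000
  000100
  000101
  001110
Read columns: 000010000001011100010010

000010000001011100010010


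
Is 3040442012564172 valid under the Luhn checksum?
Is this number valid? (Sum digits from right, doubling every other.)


Luhn sum = 57
57 mod 10 = 7

Invalid (Luhn sum mod 10 = 7)


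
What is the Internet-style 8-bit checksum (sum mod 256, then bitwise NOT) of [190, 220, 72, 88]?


Sum = 570 mod 256 = 58
Complement = 197

197


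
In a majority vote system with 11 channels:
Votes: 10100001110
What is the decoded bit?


Ones: 5 out of 11
Threshold: 6

0 (5/11 voted 1)


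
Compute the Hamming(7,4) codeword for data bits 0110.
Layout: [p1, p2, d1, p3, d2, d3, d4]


Parity bits: p1=1, p2=1, p3=0

1100110


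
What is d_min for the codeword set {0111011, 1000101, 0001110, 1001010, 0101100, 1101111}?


Comparing all pairs, minimum distance: 2
Can detect 1 errors, correct 0 errors

2


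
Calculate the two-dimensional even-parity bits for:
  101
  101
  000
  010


Row parities: 0001
Column parities: 010

Row P: 0001, Col P: 010, Corner: 1


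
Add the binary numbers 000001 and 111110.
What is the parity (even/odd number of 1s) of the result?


000001 = 1
111110 = 62
Sum = 63 = 111111
1s count = 6

even parity (6 ones in 111111)


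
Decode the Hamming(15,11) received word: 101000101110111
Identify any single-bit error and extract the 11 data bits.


Syndrome = 1: error at position 1

Data: 10011110111 (corrected bit 1)


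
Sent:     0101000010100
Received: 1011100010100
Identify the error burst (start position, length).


XOR: 1110100000000

Burst at position 0, length 5


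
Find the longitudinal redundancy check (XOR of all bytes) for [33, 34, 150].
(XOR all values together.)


XOR chain: 33 ^ 34 ^ 150 = 149

149


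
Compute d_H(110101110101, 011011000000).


XOR: 101110110101
Count of 1s: 8

8


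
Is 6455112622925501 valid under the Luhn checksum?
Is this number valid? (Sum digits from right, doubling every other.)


Luhn sum = 50
50 mod 10 = 0

Valid (Luhn sum mod 10 = 0)


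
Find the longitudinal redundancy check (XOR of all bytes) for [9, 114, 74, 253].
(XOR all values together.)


XOR chain: 9 ^ 114 ^ 74 ^ 253 = 204

204


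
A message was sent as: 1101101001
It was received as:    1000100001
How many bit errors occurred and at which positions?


XOR: 0101001000

3 error(s) at position(s): 1, 3, 6


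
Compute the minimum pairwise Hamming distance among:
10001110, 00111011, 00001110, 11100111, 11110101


Comparing all pairs, minimum distance: 1
Can detect 0 errors, correct 0 errors

1


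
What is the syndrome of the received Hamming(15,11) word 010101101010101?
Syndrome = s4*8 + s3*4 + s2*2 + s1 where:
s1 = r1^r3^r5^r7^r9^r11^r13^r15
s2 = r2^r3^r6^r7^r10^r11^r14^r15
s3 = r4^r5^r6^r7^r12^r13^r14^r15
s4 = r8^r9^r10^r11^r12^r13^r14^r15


s1=1, s2=1, s3=1, s4=0

Syndrome = 7 (error at position 7)


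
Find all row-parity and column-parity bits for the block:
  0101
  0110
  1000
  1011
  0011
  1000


Row parities: 001101
Column parities: 1011

Row P: 001101, Col P: 1011, Corner: 1


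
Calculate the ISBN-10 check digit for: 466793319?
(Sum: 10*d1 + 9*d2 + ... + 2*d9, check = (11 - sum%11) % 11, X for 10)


Weighted sum: 293
293 mod 11 = 7

Check digit: 4


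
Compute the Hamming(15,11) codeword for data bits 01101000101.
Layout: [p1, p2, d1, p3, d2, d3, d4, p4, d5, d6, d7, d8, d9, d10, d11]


Parity bits: p1=0, p2=0, p3=0, p4=1

000011011000101


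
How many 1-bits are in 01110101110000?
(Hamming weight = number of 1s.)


Counting 1s in 01110101110000

7


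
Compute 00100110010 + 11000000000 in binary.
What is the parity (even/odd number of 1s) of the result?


00100110010 = 306
11000000000 = 1536
Sum = 1842 = 11100110010
1s count = 6

even parity (6 ones in 11100110010)


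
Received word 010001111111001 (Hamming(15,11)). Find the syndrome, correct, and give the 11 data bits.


Syndrome = 0: no error detected

Data: 00111111001 (no errors)


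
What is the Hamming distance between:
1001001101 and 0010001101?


XOR: 1011000000
Count of 1s: 3

3


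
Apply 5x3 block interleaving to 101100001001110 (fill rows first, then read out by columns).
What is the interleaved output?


Matrix:
  101
  100
  001
  001
  110
Read columns: 110010000110110

110010000110110


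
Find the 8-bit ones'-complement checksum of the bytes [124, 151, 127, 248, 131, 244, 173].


Sum = 1198 mod 256 = 174
Complement = 81

81


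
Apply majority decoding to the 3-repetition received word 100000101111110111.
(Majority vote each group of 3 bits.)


Groups: 100, 000, 101, 111, 110, 111
Majority votes: 001111

001111


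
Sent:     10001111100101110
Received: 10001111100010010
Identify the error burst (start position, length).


XOR: 00000000000111100

Burst at position 11, length 4


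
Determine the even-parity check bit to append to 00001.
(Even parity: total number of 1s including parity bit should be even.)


Number of 1s in data: 1
Parity bit: 1

1


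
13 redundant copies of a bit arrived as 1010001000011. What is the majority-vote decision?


Ones: 5 out of 13
Threshold: 7

0 (5/13 voted 1)


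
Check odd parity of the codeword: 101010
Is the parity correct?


Number of 1s: 3

Yes, parity is correct (3 ones)


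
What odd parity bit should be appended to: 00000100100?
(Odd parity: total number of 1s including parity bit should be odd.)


Number of 1s in data: 2
Parity bit: 1

1


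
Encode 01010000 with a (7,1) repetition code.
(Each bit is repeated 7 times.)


Each bit -> 7 copies

00000001111111000000011111110000000000000000000000000000


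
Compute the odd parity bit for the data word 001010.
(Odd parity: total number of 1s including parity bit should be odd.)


Number of 1s in data: 2
Parity bit: 1

1


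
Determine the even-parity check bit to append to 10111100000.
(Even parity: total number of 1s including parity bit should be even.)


Number of 1s in data: 5
Parity bit: 1

1


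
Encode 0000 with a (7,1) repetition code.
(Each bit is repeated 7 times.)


Each bit -> 7 copies

0000000000000000000000000000


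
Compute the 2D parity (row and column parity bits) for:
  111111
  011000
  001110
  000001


Row parities: 0011
Column parities: 101000

Row P: 0011, Col P: 101000, Corner: 0


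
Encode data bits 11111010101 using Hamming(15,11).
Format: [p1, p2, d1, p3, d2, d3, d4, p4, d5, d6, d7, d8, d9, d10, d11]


Parity bits: p1=1, p2=1, p3=1, p4=0

111111101010101


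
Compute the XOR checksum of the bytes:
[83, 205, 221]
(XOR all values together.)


XOR chain: 83 ^ 205 ^ 221 = 67

67


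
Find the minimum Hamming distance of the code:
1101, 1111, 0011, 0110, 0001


Comparing all pairs, minimum distance: 1
Can detect 0 errors, correct 0 errors

1


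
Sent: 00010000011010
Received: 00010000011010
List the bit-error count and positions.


XOR: 00000000000000

0 errors (received matches sent)


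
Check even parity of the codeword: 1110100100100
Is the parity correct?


Number of 1s: 6

Yes, parity is correct (6 ones)


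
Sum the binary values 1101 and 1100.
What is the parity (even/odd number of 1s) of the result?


1101 = 13
1100 = 12
Sum = 25 = 11001
1s count = 3

odd parity (3 ones in 11001)


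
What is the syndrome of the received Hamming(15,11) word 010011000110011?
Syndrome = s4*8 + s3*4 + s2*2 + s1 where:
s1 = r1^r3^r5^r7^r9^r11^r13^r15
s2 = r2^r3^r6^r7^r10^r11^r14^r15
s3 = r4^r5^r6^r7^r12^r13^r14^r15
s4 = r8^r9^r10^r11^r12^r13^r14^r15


s1=1, s2=0, s3=0, s4=0

Syndrome = 1 (error at position 1)


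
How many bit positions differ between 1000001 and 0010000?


XOR: 1010001
Count of 1s: 3

3


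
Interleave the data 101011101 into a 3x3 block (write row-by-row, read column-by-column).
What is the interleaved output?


Matrix:
  101
  011
  101
Read columns: 101010111

101010111


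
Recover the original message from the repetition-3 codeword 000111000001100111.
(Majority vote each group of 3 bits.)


Groups: 000, 111, 000, 001, 100, 111
Majority votes: 010001

010001


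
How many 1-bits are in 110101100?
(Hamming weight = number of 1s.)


Counting 1s in 110101100

5


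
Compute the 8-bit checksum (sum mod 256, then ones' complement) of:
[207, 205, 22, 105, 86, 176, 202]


Sum = 1003 mod 256 = 235
Complement = 20

20


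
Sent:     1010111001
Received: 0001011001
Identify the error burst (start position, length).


XOR: 1011100000

Burst at position 0, length 5


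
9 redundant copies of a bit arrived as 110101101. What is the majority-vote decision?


Ones: 6 out of 9
Threshold: 5

1 (6/9 voted 1)


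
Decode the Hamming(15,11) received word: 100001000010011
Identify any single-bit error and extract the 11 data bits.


Syndrome = 13: error at position 13

Data: 00100010111 (corrected bit 13)


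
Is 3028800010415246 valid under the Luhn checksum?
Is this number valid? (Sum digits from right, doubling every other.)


Luhn sum = 53
53 mod 10 = 3

Invalid (Luhn sum mod 10 = 3)


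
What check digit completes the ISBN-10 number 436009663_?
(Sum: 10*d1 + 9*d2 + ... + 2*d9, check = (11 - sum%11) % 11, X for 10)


Weighted sum: 208
208 mod 11 = 10

Check digit: 1


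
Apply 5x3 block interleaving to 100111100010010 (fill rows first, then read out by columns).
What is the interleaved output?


Matrix:
  100
  111
  100
  010
  010
Read columns: 111000101101000

111000101101000


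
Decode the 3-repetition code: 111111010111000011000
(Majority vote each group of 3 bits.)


Groups: 111, 111, 010, 111, 000, 011, 000
Majority votes: 1101010

1101010


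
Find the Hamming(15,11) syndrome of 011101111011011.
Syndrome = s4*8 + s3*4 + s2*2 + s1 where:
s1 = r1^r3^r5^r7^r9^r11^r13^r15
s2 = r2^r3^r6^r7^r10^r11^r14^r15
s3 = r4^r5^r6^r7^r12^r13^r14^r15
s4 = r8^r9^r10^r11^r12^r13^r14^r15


s1=1, s2=1, s3=0, s4=0

Syndrome = 3 (error at position 3)


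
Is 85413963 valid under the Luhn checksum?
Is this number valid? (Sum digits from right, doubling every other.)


Luhn sum = 42
42 mod 10 = 2

Invalid (Luhn sum mod 10 = 2)


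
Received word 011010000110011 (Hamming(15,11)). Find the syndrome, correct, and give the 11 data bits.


Syndrome = 4: error at position 4

Data: 11000110011 (corrected bit 4)


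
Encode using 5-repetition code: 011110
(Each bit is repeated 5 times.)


Each bit -> 5 copies

000001111111111111111111100000
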